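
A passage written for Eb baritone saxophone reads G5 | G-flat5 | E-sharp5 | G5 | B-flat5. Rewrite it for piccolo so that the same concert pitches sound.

Bb2 Bbb2 G#2 Bb2 Db3

First find concert pitch: the Eb baritone saxophone sounds a major thirteenth below written, so G5 G-flat5 E-sharp5 G5 B-flat5 sounds Bb3 Bbb3 G#3 Bb3 Db4.
Then write for piccolo: it sounds a perfect octave above written, so the part must be a perfect octave below concert.
Bb3 → Bb2
Bbb3 → Bbb2
G#3 → G#2
Bb3 → Bb2
Db4 → Db3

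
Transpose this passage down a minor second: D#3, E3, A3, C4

D#3 gives C##3
E3 gives D#3
A3 gives G#3
C4 gives B3

C##3 D#3 G#3 B3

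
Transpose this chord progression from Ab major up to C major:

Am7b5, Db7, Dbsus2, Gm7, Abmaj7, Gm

C#m7b5 F7 Fsus2 Bm7 Cmaj7 Bm

Ab major up to C major is a major third; each chord root moves by that interval while the quality stays the same.
Am7b5: root A up a major third → C#, giving C#m7b5.
Db7: root Db up a major third → F, giving F7.
Dbsus2: root Db up a major third → F, giving Fsus2.
Gm7: root G up a major third → B, giving Bm7.
Abmaj7: root Ab up a major third → C, giving Cmaj7.
Gm: root G up a major third → B, giving Bm.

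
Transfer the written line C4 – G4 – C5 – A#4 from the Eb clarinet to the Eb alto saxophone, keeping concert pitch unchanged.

C5 G5 C6 A#5

First find concert pitch: the Eb clarinet sounds a minor third above written, so C4 G4 C5 A#4 sounds Eb4 Bb4 Eb5 C#5.
Then write for Eb alto saxophone: it sounds a major sixth below written, so the part must be a major sixth above concert.
Eb4 → C5
Bb4 → G5
Eb5 → C6
C#5 → A#5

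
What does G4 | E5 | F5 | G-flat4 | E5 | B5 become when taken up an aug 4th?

C#5 A#5 B5 C5 A#5 E#6

An augmented fourth up from G4 gives C#5.
An augmented fourth up from E5 gives A#5.
An augmented fourth up from F5 gives B5.
An augmented fourth up from Gb4 gives C5.
E5: a fourth up reaches A, and 6 semitones makes it A#5.
B5: a fourth up reaches E, and 6 semitones makes it E#6.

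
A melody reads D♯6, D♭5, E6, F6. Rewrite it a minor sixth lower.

D#6 -> F##5
Db5 -> F4
E6 -> G#5
F6 -> A5

F##5 F4 G#5 A5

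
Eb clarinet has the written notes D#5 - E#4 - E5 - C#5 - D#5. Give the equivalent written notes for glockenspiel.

F#3 G#2 G3 E3 F#3

First find concert pitch: the Eb clarinet sounds a minor third above written, so D#5 E#4 E5 C#5 D#5 sounds F#5 G#4 G5 E5 F#5.
Then write for glockenspiel: it sounds a perfect fifteenth above written, so the part must be a perfect fifteenth below concert.
F#5 → F#3
G#4 → G#2
G5 → G3
E5 → E3
F#5 → F#3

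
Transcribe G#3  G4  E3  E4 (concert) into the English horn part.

D#4 D5 B3 B4

The English horn sounds a perfect fifth below written, so the written part must be a perfect fifth above concert — transpose each note up.
G#3 gives D#4
G4 gives D5
E3 gives B3
E4 gives B4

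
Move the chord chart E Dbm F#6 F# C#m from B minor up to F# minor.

B minor up to F# minor is a perfect fifth; each chord root moves by that interval while the quality stays the same.
E: root E up a perfect fifth → B, giving B.
Dbm: root Db up a perfect fifth → Ab, giving Abm.
F#6: root F# up a perfect fifth → C#, giving C#6.
F#: root F# up a perfect fifth → C#, giving C#.
C#m: root C# up a perfect fifth → G#, giving G#m.

B Abm C#6 C# G#m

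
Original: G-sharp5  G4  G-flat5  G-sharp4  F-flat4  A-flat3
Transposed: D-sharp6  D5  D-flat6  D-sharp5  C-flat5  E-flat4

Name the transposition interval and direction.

up a perfect fifth

From G#5 to D#6 is 5 letter names — a fifth of some quality.
G#5 to D#6 is 7 semitones, which makes it a perfect fifth; the second version is higher, so the direction is up.
Checking another pair — Ab3 → Eb4 — gives the same interval.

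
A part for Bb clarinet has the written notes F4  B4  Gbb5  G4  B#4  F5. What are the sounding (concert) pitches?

Eb4 A4 Fbb5 F4 A#4 Eb5

The Bb clarinet sounds a major second below written, so transpose each written note down a major second.
F4 → Eb4
B4 → A4
Gbb5 → Fbb5
G4 → F4
B#4 → A#4
F5 → Eb5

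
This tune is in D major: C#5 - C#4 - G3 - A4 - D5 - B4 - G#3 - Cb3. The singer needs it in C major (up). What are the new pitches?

From D up to C is a minor seventh; apply that to each pitch.
C#5 -> B5
C#4 -> B4
G3 -> F4
A4 -> G5
D5 -> C6
B4 -> A5
G#3 -> F#4
Cb3 -> Bbb3

B5 B4 F4 G5 C6 A5 F#4 Bbb3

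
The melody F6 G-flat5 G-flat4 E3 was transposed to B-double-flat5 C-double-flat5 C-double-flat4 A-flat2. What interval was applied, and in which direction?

Take the first pair: F6 → Bbb5. F to B spans 5 letter names, so the interval is some kind of fifth.
Bbb5 to F6 is 8 semitones, which makes it an augmented fifth; the second version is lower, so the direction is down.
Checking another pair — E3 → Ab2 — gives the same interval.

down an augmented fifth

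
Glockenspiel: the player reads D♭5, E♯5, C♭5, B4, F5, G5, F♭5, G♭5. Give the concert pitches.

Db7 E#7 Cb7 B6 F7 G7 Fb7 Gb7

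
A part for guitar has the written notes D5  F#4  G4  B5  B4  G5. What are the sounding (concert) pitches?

D4 F#3 G3 B4 B3 G4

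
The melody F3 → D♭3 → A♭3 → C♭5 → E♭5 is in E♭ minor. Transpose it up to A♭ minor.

Bb3 Gb3 Db4 Fb5 Ab5

E♭ minor to A♭ minor up is a perfect fourth, so every note moves up by that interval.
F3 gives Bb3
Db3 gives Gb3
Ab3 gives Db4
Cb5 gives Fb5
Eb5 gives Ab5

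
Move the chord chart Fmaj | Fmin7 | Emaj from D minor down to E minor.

Gmaj Gmin7 F#maj

D minor down to E minor is a minor seventh; each chord root moves by that interval while the quality stays the same.
Fmaj: root F down a minor seventh → G, giving Gmaj.
Fmin7: root F down a minor seventh → G, giving Gmin7.
Emaj: root E down a minor seventh → F#, giving F#maj.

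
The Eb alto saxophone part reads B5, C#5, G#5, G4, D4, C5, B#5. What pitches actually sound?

D5 E4 B4 Bb3 F3 Eb4 D#5

The Eb alto saxophone sounds a major sixth below written, so transpose each written note down a major sixth.
B5 becomes D5
C#5 becomes E4
G#5 becomes B4
G4 becomes Bb3
D4 becomes F3
C5 becomes Eb4
B#5 becomes D#5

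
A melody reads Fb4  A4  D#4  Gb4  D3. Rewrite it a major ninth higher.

Fb4: a ninth up reaches G, and 14 semitones makes it Gb5.
A4: a ninth up reaches B, and 14 semitones makes it B5.
A major ninth up from D#4 gives E#5.
A major ninth up from Gb4 gives Ab5.
A major ninth up from D3 gives E4.

Gb5 B5 E#5 Ab5 E4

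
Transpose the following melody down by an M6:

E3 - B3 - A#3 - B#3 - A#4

E3 becomes G2
B3 becomes D3
A#3 becomes C#3
B#3 becomes D#3
A#4 becomes C#4

G2 D3 C#3 D#3 C#4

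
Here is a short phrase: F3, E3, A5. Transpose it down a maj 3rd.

F3 becomes Db3
E3 becomes C3
A5 becomes F5

Db3 C3 F5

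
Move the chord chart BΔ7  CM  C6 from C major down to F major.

EΔ7 FM F6

C major down to F major is a perfect fifth; each chord root moves by that interval while the quality stays the same.
BΔ7: root B down a perfect fifth → E, giving EΔ7.
CM: root C down a perfect fifth → F, giving FM.
C6: root C down a perfect fifth → F, giving F6.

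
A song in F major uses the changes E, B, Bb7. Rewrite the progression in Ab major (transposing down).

F major down to Ab major is a major sixth; each chord root moves by that interval while the quality stays the same.
E: root E down a major sixth → G, giving G.
B: root B down a major sixth → D, giving D.
Bb7: root Bb down a major sixth → Db, giving Db7.

G D Db7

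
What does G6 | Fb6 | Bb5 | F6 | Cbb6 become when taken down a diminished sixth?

B#5 A5 D#5 A#5 Eb5

G6 to B#5
Fb6 to A5
Bb5 to D#5
F6 to A#5
Cbb6 to Eb5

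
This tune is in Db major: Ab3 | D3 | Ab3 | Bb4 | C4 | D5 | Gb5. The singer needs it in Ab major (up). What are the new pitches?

Eb4 A3 Eb4 F5 G4 A5 Db6

Db major to Ab major up is a perfect fifth, so every note moves up by that interval.
Ab3 -> Eb4
D3 -> A3
Ab3 -> Eb4
Bb4 -> F5
C4 -> G4
D5 -> A5
Gb5 -> Db6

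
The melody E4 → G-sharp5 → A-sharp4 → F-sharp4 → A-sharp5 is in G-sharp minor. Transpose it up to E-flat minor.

G-sharp minor to E-flat minor up is a diminished sixth, so every note moves up by that interval.
E4 to Cb5
G#5 to Eb6
A#4 to F5
F#4 to Db5
A#5 to F6

Cb5 Eb6 F5 Db5 F6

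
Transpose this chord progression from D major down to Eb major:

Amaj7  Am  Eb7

Bbmaj7 Bbm Fb7

D major down to Eb major is a major seventh; each chord root moves by that interval while the quality stays the same.
Amaj7: root A down a major seventh → Bb, giving Bbmaj7.
Am: root A down a major seventh → Bb, giving Bbm.
Eb7: root Eb down a major seventh → Fb, giving Fb7.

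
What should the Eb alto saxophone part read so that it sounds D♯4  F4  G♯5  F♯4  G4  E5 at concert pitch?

Written C4 sounds as Eb3 on the Eb alto saxophone, so concert pitches are written a major sixth up.
D#4 gives B#4
F4 gives D5
G#5 gives E#6
F#4 gives D#5
G4 gives E5
E5 gives C#6

B#4 D5 E#6 D#5 E5 C#6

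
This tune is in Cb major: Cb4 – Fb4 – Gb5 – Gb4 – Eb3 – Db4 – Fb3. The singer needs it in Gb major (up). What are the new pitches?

From Cb up to Gb is a perfect fifth; apply that to each pitch.
Cb4 becomes Gb4
Fb4 becomes Cb5
Gb5 becomes Db6
Gb4 becomes Db5
Eb3 becomes Bb3
Db4 becomes Ab4
Fb3 becomes Cb4

Gb4 Cb5 Db6 Db5 Bb3 Ab4 Cb4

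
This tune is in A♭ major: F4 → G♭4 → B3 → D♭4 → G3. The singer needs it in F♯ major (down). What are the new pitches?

D#4 E4 G##3 B3 E#3

From A♭ down to F♯ is a diminished third; apply that to each pitch.
F4 -> D#4
Gb4 -> E4
B3 -> G##3
Db4 -> B3
G3 -> E#3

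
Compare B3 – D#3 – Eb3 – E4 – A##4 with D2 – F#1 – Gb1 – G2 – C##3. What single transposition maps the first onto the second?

down a major thirteenth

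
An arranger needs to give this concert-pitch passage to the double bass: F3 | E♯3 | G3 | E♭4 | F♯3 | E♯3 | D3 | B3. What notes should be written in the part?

F4 E#4 G4 Eb5 F#4 E#4 D4 B4

The double bass sounds a perfect octave below written, so the written part must be a perfect octave above concert — transpose each note up.
F3 -> F4
E#3 -> E#4
G3 -> G4
Eb4 -> Eb5
F#3 -> F#4
E#3 -> E#4
D3 -> D4
B3 -> B4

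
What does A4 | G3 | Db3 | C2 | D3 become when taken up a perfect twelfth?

E6 D5 Ab4 G3 A4

A4: a twelfth up reaches E, and 19 semitones makes it E6.
A perfect twelfth up from G3 gives D5.
A perfect twelfth up from Db3 gives Ab4.
A perfect twelfth up from C2 gives G3.
D3 up a perfect twelfth is A4.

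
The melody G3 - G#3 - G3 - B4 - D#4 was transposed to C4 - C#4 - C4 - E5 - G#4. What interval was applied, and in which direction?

From G3 to C4 is 4 letter names — a fourth of some quality.
G3 to C4 is 5 semitones, which makes it a perfect fourth; the second version is higher, so the direction is up.
Checking another pair — D#4 → G#4 — gives the same interval.

up a perfect fourth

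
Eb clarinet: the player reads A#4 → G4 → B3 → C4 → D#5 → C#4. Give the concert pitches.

Written C4 on the Eb clarinet sounds as Eb4, a minor third higher; apply that shift to every note.
A#4 gives C#5
G4 gives Bb4
B3 gives D4
C4 gives Eb4
D#5 gives F#5
C#4 gives E4

C#5 Bb4 D4 Eb4 F#5 E4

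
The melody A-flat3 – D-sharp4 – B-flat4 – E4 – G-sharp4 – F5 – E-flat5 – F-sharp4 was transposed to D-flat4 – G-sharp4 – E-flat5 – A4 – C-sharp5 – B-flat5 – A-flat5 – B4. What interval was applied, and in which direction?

up a perfect fourth

From Ab3 to Db4 is 4 letter names — a fourth of some quality.
Ab3 to Db4 is 5 semitones, which makes it a perfect fourth; the second version is higher, so the direction is up.
Checking another pair — F#4 → B4 — gives the same interval.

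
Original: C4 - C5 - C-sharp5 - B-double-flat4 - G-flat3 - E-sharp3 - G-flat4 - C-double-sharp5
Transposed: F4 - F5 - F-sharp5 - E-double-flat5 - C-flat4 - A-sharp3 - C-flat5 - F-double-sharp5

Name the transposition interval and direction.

up a perfect fourth

Take the first pair: C4 → F4. C to F spans 4 letter names, so the interval is some kind of fourth.
C4 to F4 is 5 semitones, which makes it a perfect fourth; the second version is higher, so the direction is up.
Checking another pair — C##5 → F##5 — gives the same interval.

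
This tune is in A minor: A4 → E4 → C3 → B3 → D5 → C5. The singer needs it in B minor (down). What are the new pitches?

B3 F#3 D2 C#3 E4 D4

From A down to B is a minor seventh; apply that to each pitch.
A4 to B3
E4 to F#3
C3 to D2
B3 to C#3
D5 to E4
C5 to D4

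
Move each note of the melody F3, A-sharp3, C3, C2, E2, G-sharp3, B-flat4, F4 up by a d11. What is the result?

Bbb4 D5 Fb4 Fb3 Ab3 C5 Ebb6 Bbb5

F3 up a diminished eleventh is Bbb4.
A#3 up a diminished eleventh is D5.
C3: an eleventh up reaches F, and 16 semitones makes it Fb4.
A diminished eleventh up from C2 gives Fb3.
A diminished eleventh up from E2 gives Ab3.
A diminished eleventh up from G#3 gives C5.
Bb4 up a diminished eleventh is Ebb6.
F4 up a diminished eleventh is Bbb5.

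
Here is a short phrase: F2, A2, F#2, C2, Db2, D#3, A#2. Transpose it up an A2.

G#2 B#2 G##2 D#2 E2 E##3 B##2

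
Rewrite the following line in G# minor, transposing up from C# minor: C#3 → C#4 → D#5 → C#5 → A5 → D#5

G#3 G#4 A#5 G#5 E6 A#5

C# minor to G# minor up is a perfect fifth, so every note moves up by that interval.
C#3 -> G#3
C#4 -> G#4
D#5 -> A#5
C#5 -> G#5
A5 -> E6
D#5 -> A#5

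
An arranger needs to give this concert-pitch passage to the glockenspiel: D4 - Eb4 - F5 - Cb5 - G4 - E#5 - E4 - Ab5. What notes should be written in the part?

The glockenspiel sounds a perfect fifteenth above written, so the written part must be a perfect fifteenth below concert — transpose each note down.
D4 gives D2
Eb4 gives Eb2
F5 gives F3
Cb5 gives Cb3
G4 gives G2
E#5 gives E#3
E4 gives E2
Ab5 gives Ab3

D2 Eb2 F3 Cb3 G2 E#3 E2 Ab3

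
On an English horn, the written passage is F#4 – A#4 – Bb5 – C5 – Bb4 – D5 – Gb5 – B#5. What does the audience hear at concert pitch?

Written C4 on the English horn sounds as F3, a perfect fifth lower; apply that shift to every note.
F#4 becomes B3
A#4 becomes D#4
Bb5 becomes Eb5
C5 becomes F4
Bb4 becomes Eb4
D5 becomes G4
Gb5 becomes Cb5
B#5 becomes E#5

B3 D#4 Eb5 F4 Eb4 G4 Cb5 E#5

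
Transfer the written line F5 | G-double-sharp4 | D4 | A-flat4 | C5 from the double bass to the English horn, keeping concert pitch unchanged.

C5 D##4 A3 Eb4 G4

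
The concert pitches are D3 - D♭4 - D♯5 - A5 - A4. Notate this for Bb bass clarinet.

Written C4 sounds as Bb2 on the Bb bass clarinet, so concert pitches are written a major ninth up.
D3 -> E4
Db4 -> Eb5
D#5 -> E#6
A5 -> B6
A4 -> B5

E4 Eb5 E#6 B6 B5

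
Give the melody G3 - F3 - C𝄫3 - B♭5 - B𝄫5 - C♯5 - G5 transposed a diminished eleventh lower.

D#2 C#2 Gb1 F#4 F4 G##3 D#4

G3 becomes D#2
F3 becomes C#2
Cbb3 becomes Gb1
Bb5 becomes F#4
Bbb5 becomes F4
C#5 becomes G##3
G5 becomes D#4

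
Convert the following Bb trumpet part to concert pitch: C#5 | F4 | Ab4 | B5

B4 Eb4 Gb4 A5

The Bb trumpet sounds a major second below written, so transpose each written note down a major second.
C#5 -> B4
F4 -> Eb4
Ab4 -> Gb4
B5 -> A5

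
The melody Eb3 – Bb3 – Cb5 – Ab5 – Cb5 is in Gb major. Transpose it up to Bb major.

From Gb up to Bb is a major third; apply that to each pitch.
Eb3 to G3
Bb3 to D4
Cb5 to Eb5
Ab5 to C6
Cb5 to Eb5

G3 D4 Eb5 C6 Eb5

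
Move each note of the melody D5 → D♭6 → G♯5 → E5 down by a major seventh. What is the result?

A major seventh down from D5 gives Eb4.
Db6: a seventh down reaches E, and 11 semitones makes it Ebb5.
G#5 down a major seventh is A4.
E5: a seventh down reaches F, and 11 semitones makes it F4.

Eb4 Ebb5 A4 F4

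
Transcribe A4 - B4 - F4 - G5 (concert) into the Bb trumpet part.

The Bb trumpet sounds a major second below written, so the written part must be a major second above concert — transpose each note up.
A4 becomes B4
B4 becomes C#5
F4 becomes G4
G5 becomes A5

B4 C#5 G4 A5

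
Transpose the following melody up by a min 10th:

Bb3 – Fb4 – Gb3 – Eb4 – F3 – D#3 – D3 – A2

Db5 Abb5 Bbb4 Gb5 Ab4 F#4 F4 C4

Bb3 becomes Db5
Fb4 becomes Abb5
Gb3 becomes Bbb4
Eb4 becomes Gb5
F3 becomes Ab4
D#3 becomes F#4
D3 becomes F4
A2 becomes C4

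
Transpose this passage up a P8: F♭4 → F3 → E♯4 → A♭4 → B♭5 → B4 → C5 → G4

Fb4 up a perfect octave is Fb5.
A perfect octave up from F3 gives F4.
A perfect octave up from E#4 gives E#5.
A perfect octave up from Ab4 gives Ab5.
Bb5: an octave up reaches B, and 12 semitones makes it Bb6.
B4: an octave up reaches B, and 12 semitones makes it B5.
A perfect octave up from C5 gives C6.
G4: an octave up reaches G, and 12 semitones makes it G5.

Fb5 F4 E#5 Ab5 Bb6 B5 C6 G5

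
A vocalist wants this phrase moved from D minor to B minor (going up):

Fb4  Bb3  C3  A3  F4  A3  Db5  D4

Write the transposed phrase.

From D up to B is a major sixth; apply that to each pitch.
Fb4 becomes Db5
Bb3 becomes G4
C3 becomes A3
A3 becomes F#4
F4 becomes D5
A3 becomes F#4
Db5 becomes Bb5
D4 becomes B4

Db5 G4 A3 F#4 D5 F#4 Bb5 B4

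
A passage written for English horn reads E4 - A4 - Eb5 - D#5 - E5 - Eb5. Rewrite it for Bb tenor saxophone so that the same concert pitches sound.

B4 E5 Bb5 A#5 B5 Bb5

First find concert pitch: the English horn sounds a perfect fifth below written, so E4 A4 Eb5 D#5 E5 Eb5 sounds A3 D4 Ab4 G#4 A4 Ab4.
Then write for Bb tenor saxophone: it sounds a major ninth below written, so the part must be a major ninth above concert.
A3 → B4
D4 → E5
Ab4 → Bb5
G#4 → A#5
A4 → B5
Ab4 → Bb5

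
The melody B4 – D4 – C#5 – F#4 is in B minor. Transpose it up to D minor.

D5 F4 E5 A4

From B up to D is a minor third; apply that to each pitch.
B4 gives D5
D4 gives F4
C#5 gives E5
F#4 gives A4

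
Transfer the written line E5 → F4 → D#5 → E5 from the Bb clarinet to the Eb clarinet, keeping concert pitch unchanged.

First find concert pitch: the Bb clarinet sounds a major second below written, so E5 F4 D#5 E5 sounds D5 Eb4 C#5 D5.
Then write for Eb clarinet: it sounds a minor third above written, so the part must be a minor third below concert.
D5 → B4
Eb4 → C4
C#5 → A#4
D5 → B4

B4 C4 A#4 B4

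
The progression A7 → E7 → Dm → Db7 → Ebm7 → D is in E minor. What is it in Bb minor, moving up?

E minor up to Bb minor is a diminished fifth; each chord root moves by that interval while the quality stays the same.
A7: root A up a diminished fifth → Eb, giving Eb7.
E7: root E up a diminished fifth → Bb, giving Bb7.
Dm: root D up a diminished fifth → Ab, giving Abm.
Db7: root Db up a diminished fifth → Abb, giving Abb7.
Ebm7: root Eb up a diminished fifth → Bbb, giving Bbbm7.
D: root D up a diminished fifth → Ab, giving Ab.

Eb7 Bb7 Abm Abb7 Bbbm7 Ab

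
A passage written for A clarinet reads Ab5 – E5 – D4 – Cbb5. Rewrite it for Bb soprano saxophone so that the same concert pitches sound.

G5 D#5 C#4 Bbb4

First find concert pitch: the A clarinet sounds a minor third below written, so Ab5 E5 D4 Cbb5 sounds F5 C#5 B3 Abb4.
Then write for Bb soprano saxophone: it sounds a major second below written, so the part must be a major second above concert.
F5 → G5
C#5 → D#5
B3 → C#4
Abb4 → Bbb4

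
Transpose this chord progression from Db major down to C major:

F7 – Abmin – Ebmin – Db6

Db major down to C major is a minor second; each chord root moves by that interval while the quality stays the same.
F7: root F down a minor second → E, giving E7.
Abmin: root Ab down a minor second → G, giving Gmin.
Ebmin: root Eb down a minor second → D, giving Dmin.
Db6: root Db down a minor second → C, giving C6.

E7 Gmin Dmin C6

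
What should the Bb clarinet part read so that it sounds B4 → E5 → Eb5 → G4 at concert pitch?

C#5 F#5 F5 A4

Written C4 sounds as Bb3 on the Bb clarinet, so concert pitches are written a major second up.
B4 becomes C#5
E5 becomes F#5
Eb5 becomes F5
G4 becomes A4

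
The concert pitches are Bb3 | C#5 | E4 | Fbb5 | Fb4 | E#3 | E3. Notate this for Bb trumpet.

Written C4 sounds as Bb3 on the Bb trumpet, so concert pitches are written a major second up.
Bb3 to C4
C#5 to D#5
E4 to F#4
Fbb5 to Gbb5
Fb4 to Gb4
E#3 to F##3
E3 to F#3

C4 D#5 F#4 Gbb5 Gb4 F##3 F#3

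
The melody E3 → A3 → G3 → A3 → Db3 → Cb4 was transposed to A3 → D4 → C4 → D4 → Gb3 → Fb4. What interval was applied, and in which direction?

up a perfect fourth

From E3 to A3 is 4 letter names — a fourth of some quality.
E3 to A3 is 5 semitones, which makes it a perfect fourth; the second version is higher, so the direction is up.
Checking another pair — Cb4 → Fb4 — gives the same interval.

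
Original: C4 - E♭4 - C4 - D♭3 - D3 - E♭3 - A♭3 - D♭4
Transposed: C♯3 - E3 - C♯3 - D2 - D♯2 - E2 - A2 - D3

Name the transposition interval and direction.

down a diminished octave

Take the first pair: C4 → C#3. C to C spans 8 letter names, so the interval is some kind of octave.
C#3 to C4 is 11 semitones, which makes it a diminished octave; the second version is lower, so the direction is down.
Checking another pair — Db4 → D3 — gives the same interval.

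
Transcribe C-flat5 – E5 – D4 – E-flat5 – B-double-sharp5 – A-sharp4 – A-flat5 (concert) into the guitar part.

Cb6 E6 D5 Eb6 B##6 A#5 Ab6

The guitar sounds a perfect octave below written, so the written part must be a perfect octave above concert — transpose each note up.
Cb5 to Cb6
E5 to E6
D4 to D5
Eb5 to Eb6
B##5 to B##6
A#4 to A#5
Ab5 to Ab6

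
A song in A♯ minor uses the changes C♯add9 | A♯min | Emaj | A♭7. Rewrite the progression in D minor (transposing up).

Fadd9 Dmin Abmaj Dbb7

A♯ minor up to D minor is a diminished fourth; each chord root moves by that interval while the quality stays the same.
C♯add9: root C♯ up a diminished fourth → F, giving Fadd9.
A♯min: root A♯ up a diminished fourth → D, giving Dmin.
Emaj: root E up a diminished fourth → Ab, giving Abmaj.
A♭7: root A♭ up a diminished fourth → Dbb, giving Dbb7.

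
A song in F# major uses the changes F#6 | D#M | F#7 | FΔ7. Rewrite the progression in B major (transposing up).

F# major up to B major is a perfect fourth; each chord root moves by that interval while the quality stays the same.
F#6: root F# up a perfect fourth → B, giving B6.
D#M: root D# up a perfect fourth → G#, giving G#M.
F#7: root F# up a perfect fourth → B, giving B7.
FΔ7: root F up a perfect fourth → Bb, giving BbΔ7.

B6 G#M B7 BbΔ7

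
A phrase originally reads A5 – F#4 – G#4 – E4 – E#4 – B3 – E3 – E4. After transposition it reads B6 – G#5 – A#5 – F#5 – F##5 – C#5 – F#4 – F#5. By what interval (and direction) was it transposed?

up a major ninth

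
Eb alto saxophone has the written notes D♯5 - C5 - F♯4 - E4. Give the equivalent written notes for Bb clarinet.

First find concert pitch: the Eb alto saxophone sounds a major sixth below written, so D♯5 C5 F♯4 E4 sounds F#4 Eb4 A3 G3.
Then write for Bb clarinet: it sounds a major second below written, so the part must be a major second above concert.
F#4 → G#4
Eb4 → F4
A3 → B3
G3 → A3

G#4 F4 B3 A3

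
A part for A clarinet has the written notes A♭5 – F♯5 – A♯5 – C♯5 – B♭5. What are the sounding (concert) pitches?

Written C4 on the A clarinet sounds as A3, a minor third lower; apply that shift to every note.
Ab5 -> F5
F#5 -> D#5
A#5 -> F##5
C#5 -> A#4
Bb5 -> G5

F5 D#5 F##5 A#4 G5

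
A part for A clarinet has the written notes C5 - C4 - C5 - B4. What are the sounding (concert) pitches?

A4 A3 A4 G#4

Written C4 on the A clarinet sounds as A3, a minor third lower; apply that shift to every note.
C5 -> A4
C4 -> A3
C5 -> A4
B4 -> G#4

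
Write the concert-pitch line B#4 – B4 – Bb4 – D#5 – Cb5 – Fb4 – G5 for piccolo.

B#3 B3 Bb3 D#4 Cb4 Fb3 G4

The piccolo sounds a perfect octave above written, so the written part must be a perfect octave below concert — transpose each note down.
B#4 -> B#3
B4 -> B3
Bb4 -> Bb3
D#5 -> D#4
Cb5 -> Cb4
Fb4 -> Fb3
G5 -> G4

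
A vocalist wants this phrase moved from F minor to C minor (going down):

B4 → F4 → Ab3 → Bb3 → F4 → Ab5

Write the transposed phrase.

F#4 C4 Eb3 F3 C4 Eb5

F minor to C minor down is a perfect fourth, so every note moves down by that interval.
B4 to F#4
F4 to C4
Ab3 to Eb3
Bb3 to F3
F4 to C4
Ab5 to Eb5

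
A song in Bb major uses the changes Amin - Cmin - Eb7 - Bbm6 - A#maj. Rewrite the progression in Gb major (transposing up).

Bb major up to Gb major is a minor sixth; each chord root moves by that interval while the quality stays the same.
Amin: root A up a minor sixth → F, giving Fmin.
Cmin: root C up a minor sixth → Ab, giving Abmin.
Eb7: root Eb up a minor sixth → Cb, giving Cb7.
Bbm6: root Bb up a minor sixth → Gb, giving Gbm6.
A#maj: root A# up a minor sixth → F#, giving F#maj.

Fmin Abmin Cb7 Gbm6 F#maj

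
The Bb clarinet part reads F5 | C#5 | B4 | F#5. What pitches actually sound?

Eb5 B4 A4 E5

The Bb clarinet sounds a major second below written, so transpose each written note down a major second.
F5 -> Eb5
C#5 -> B4
B4 -> A4
F#5 -> E5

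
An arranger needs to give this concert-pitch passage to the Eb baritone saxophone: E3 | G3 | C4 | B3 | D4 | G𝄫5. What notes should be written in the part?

C#5 E5 A5 G#5 B5 Ebb7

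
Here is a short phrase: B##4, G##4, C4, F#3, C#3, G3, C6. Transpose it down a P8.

B##3 G##3 C3 F#2 C#2 G2 C5

B##4 becomes B##3
G##4 becomes G##3
C4 becomes C3
F#3 becomes F#2
C#3 becomes C#2
G3 becomes G2
C6 becomes C5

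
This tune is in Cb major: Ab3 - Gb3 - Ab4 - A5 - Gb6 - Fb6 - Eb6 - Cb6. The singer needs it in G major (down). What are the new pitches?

E3 D3 E4 E#5 D6 C6 B5 G5

From Cb down to G is a diminished fourth; apply that to each pitch.
Ab3 -> E3
Gb3 -> D3
Ab4 -> E4
A5 -> E#5
Gb6 -> D6
Fb6 -> C6
Eb6 -> B5
Cb6 -> G5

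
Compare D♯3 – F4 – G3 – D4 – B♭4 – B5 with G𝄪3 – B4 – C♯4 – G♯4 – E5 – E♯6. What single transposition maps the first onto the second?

up an augmented fourth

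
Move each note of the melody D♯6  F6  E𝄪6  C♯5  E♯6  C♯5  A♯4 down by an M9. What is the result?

C#5 Eb5 D##5 B3 D#5 B3 G#3

D#6 gives C#5
F6 gives Eb5
E##6 gives D##5
C#5 gives B3
E#6 gives D#5
C#5 gives B3
A#4 gives G#3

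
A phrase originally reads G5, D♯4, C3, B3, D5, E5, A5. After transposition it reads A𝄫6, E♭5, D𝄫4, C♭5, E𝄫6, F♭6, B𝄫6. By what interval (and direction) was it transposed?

up a diminished ninth

Take the first pair: G5 → Abb6. G to A spans 9 letter names, so the interval is some kind of ninth.
G5 to Abb6 is 12 semitones, which makes it a diminished ninth; the second version is higher, so the direction is up.
Checking another pair — A5 → Bbb6 — gives the same interval.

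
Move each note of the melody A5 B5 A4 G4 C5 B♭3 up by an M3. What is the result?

C#6 D#6 C#5 B4 E5 D4

A5 → C#6
B5 → D#6
A4 → C#5
G4 → B4
C5 → E5
Bb3 → D4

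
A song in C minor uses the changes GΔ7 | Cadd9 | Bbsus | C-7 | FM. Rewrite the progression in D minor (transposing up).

AΔ7 Dadd9 Csus D-7 GM

C minor up to D minor is a major second; each chord root moves by that interval while the quality stays the same.
GΔ7: root G up a major second → A, giving AΔ7.
Cadd9: root C up a major second → D, giving Dadd9.
Bbsus: root Bb up a major second → C, giving Csus.
C-7: root C up a major second → D, giving D-7.
FM: root F up a major second → G, giving GM.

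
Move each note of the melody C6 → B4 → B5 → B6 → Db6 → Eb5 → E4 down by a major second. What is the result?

C6: a second down reaches B, and 2 semitones makes it Bb5.
B4 down a major second is A4.
B5 down a major second is A5.
B6: a second down reaches A, and 2 semitones makes it A6.
Db6: a second down reaches C, and 2 semitones makes it Cb6.
Eb5 down a major second is Db5.
E4 down a major second is D4.

Bb5 A4 A5 A6 Cb6 Db5 D4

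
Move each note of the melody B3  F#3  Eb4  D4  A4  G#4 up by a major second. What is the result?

C#4 G#3 F4 E4 B4 A#4

A major second up from B3 gives C#4.
F#3 up a major second is G#3.
A major second up from Eb4 gives F4.
D4: a second up reaches E, and 2 semitones makes it E4.
A4: a second up reaches B, and 2 semitones makes it B4.
G#4: a second up reaches A, and 2 semitones makes it A#4.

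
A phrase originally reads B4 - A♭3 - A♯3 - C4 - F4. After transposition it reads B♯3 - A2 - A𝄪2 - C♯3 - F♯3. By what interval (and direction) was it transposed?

Take the first pair: B4 → B#3. B to B spans 8 letter names, so the interval is some kind of octave.
B#3 to B4 is 11 semitones, which makes it a diminished octave; the second version is lower, so the direction is down.
Checking another pair — F4 → F#3 — gives the same interval.

down a diminished octave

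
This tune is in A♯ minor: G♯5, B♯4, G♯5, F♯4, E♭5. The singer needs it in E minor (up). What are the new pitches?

D6 F#5 D6 C5 Bbb5

From A♯ up to E is a diminished fifth; apply that to each pitch.
G#5 to D6
B#4 to F#5
G#5 to D6
F#4 to C5
Eb5 to Bbb5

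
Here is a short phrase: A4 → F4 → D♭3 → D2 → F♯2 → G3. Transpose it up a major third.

C#5 A4 F3 F#2 A#2 B3

A4 -> C#5
F4 -> A4
Db3 -> F3
D2 -> F#2
F#2 -> A#2
G3 -> B3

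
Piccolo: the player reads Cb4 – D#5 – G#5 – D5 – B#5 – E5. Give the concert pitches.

Cb5 D#6 G#6 D6 B#6 E6

The piccolo sounds a perfect octave above written, so transpose each written note up a perfect octave.
Cb4 -> Cb5
D#5 -> D#6
G#5 -> G#6
D5 -> D6
B#5 -> B#6
E5 -> E6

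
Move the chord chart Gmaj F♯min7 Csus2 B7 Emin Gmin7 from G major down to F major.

G major down to F major is a major second; each chord root moves by that interval while the quality stays the same.
Gmaj: root G down a major second → F, giving Fmaj.
F♯min7: root F♯ down a major second → E, giving Emin7.
Csus2: root C down a major second → Bb, giving Bbsus2.
B7: root B down a major second → A, giving A7.
Emin: root E down a major second → D, giving Dmin.
Gmin7: root G down a major second → F, giving Fmin7.

Fmaj Emin7 Bbsus2 A7 Dmin Fmin7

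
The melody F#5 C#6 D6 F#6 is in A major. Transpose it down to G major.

From A down to G is a major second; apply that to each pitch.
F#5 gives E5
C#6 gives B5
D6 gives C6
F#6 gives E6

E5 B5 C6 E6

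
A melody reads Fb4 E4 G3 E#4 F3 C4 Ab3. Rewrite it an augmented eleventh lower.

Cbb3 Bb2 Db2 B2 Cb2 Gb2 Ebb2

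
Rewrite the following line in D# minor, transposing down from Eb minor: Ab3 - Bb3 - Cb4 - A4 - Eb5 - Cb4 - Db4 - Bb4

G#3 A#3 B3 G##4 D#5 B3 C#4 A#4

Eb minor to D# minor down is a diminished second, so every note moves down by that interval.
Ab3 -> G#3
Bb3 -> A#3
Cb4 -> B3
A4 -> G##4
Eb5 -> D#5
Cb4 -> B3
Db4 -> C#4
Bb4 -> A#4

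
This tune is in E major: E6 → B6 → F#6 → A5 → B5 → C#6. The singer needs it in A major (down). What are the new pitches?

A5 E6 B5 D5 E5 F#5

E major to A major down is a perfect fifth, so every note moves down by that interval.
E6 to A5
B6 to E6
F#6 to B5
A5 to D5
B5 to E5
C#6 to F#5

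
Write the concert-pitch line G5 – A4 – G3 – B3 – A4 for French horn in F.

D6 E5 D4 F#4 E5

The French horn in F sounds a perfect fifth below written, so the written part must be a perfect fifth above concert — transpose each note up.
G5 → D6
A4 → E5
G3 → D4
B3 → F#4
A4 → E5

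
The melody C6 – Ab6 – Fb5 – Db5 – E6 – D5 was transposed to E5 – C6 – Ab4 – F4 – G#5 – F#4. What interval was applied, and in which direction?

down a minor sixth

Take the first pair: C6 → E5. C to E spans 6 letter names, so the interval is some kind of sixth.
E5 to C6 is 8 semitones, which makes it a minor sixth; the second version is lower, so the direction is down.
Checking another pair — D5 → F#4 — gives the same interval.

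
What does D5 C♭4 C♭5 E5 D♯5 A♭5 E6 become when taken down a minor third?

B4 Ab3 Ab4 C#5 B#4 F5 C#6

D5 to B4
Cb4 to Ab3
Cb5 to Ab4
E5 to C#5
D#5 to B#4
Ab5 to F5
E6 to C#6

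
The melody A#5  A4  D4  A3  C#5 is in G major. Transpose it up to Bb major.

C#6 C5 F4 C4 E5

From G up to Bb is a minor third; apply that to each pitch.
A#5 -> C#6
A4 -> C5
D4 -> F4
A3 -> C4
C#5 -> E5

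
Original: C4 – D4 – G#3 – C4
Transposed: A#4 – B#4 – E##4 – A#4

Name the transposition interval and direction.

up an augmented sixth

Take the first pair: C4 → A#4. C to A spans 6 letter names, so the interval is some kind of sixth.
C4 to A#4 is 10 semitones, which makes it an augmented sixth; the second version is higher, so the direction is up.
Checking another pair — C4 → A#4 — gives the same interval.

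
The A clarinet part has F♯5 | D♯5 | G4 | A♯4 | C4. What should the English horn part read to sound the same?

First find concert pitch: the A clarinet sounds a minor third below written, so F♯5 D♯5 G4 A♯4 C4 sounds D#5 B#4 E4 F##4 A3.
Then write for English horn: it sounds a perfect fifth below written, so the part must be a perfect fifth above concert.
D#5 → A#5
B#4 → F##5
E4 → B4
F##4 → C##5
A3 → E4

A#5 F##5 B4 C##5 E4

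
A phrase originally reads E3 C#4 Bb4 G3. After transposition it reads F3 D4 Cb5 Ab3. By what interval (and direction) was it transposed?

Take the first pair: E3 → F3. E to F spans 2 letter names, so the interval is some kind of second.
E3 to F3 is 1 semitone, which makes it a minor second; the second version is higher, so the direction is up.
Checking another pair — G3 → Ab3 — gives the same interval.

up a minor second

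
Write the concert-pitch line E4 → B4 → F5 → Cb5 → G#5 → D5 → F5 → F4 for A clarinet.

Written C4 sounds as A3 on the A clarinet, so concert pitches are written a minor third up.
E4 becomes G4
B4 becomes D5
F5 becomes Ab5
Cb5 becomes Ebb5
G#5 becomes B5
D5 becomes F5
F5 becomes Ab5
F4 becomes Ab4

G4 D5 Ab5 Ebb5 B5 F5 Ab5 Ab4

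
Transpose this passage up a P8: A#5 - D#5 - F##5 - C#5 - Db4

A#5: an octave up reaches A, and 12 semitones makes it A#6.
A perfect octave up from D#5 gives D#6.
F##5 up a perfect octave is F##6.
C#5 up a perfect octave is C#6.
A perfect octave up from Db4 gives Db5.

A#6 D#6 F##6 C#6 Db5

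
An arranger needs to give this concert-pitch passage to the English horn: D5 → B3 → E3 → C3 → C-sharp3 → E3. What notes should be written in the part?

Written C4 sounds as F3 on the English horn, so concert pitches are written a perfect fifth up.
D5 gives A5
B3 gives F#4
E3 gives B3
C3 gives G3
C#3 gives G#3
E3 gives B3

A5 F#4 B3 G3 G#3 B3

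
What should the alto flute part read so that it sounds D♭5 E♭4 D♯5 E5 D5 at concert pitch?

Gb5 Ab4 G#5 A5 G5

The alto flute sounds a perfect fourth below written, so the written part must be a perfect fourth above concert — transpose each note up.
Db5 gives Gb5
Eb4 gives Ab4
D#5 gives G#5
E5 gives A5
D5 gives G5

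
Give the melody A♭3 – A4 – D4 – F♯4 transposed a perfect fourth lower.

A perfect fourth down from Ab3 gives Eb3.
A perfect fourth down from A4 gives E4.
D4: a fourth down reaches A, and 5 semitones makes it A3.
F#4 down a perfect fourth is C#4.

Eb3 E4 A3 C#4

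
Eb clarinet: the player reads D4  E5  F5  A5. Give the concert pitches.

F4 G5 Ab5 C6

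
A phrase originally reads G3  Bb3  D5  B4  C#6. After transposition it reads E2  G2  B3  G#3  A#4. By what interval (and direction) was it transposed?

Take the first pair: G3 → E2. G to E spans 10 letter names, so the interval is some kind of tenth.
E2 to G3 is 15 semitones, which makes it a minor tenth; the second version is lower, so the direction is down.
Checking another pair — C#6 → A#4 — gives the same interval.

down a minor tenth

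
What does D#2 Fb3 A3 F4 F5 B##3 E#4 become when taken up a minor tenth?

D#2 up a minor tenth is F#3.
A minor tenth up from Fb3 gives Abb4.
A3 up a minor tenth is C5.
F4: a tenth up reaches A, and 15 semitones makes it Ab5.
A minor tenth up from F5 gives Ab6.
B##3: a tenth up reaches D, and 15 semitones makes it D##5.
E#4: a tenth up reaches G, and 15 semitones makes it G#5.

F#3 Abb4 C5 Ab5 Ab6 D##5 G#5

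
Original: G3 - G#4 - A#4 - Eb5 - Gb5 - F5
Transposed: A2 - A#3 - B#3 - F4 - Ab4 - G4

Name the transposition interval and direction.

down a minor seventh

Take the first pair: G3 → A2. G to A spans 7 letter names, so the interval is some kind of seventh.
A2 to G3 is 10 semitones, which makes it a minor seventh; the second version is lower, so the direction is down.
Checking another pair — F5 → G4 — gives the same interval.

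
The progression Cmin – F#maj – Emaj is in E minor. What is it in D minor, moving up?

Bbmin Emaj Dmaj

E minor up to D minor is a minor seventh; each chord root moves by that interval while the quality stays the same.
Cmin: root C up a minor seventh → Bb, giving Bbmin.
F#maj: root F# up a minor seventh → E, giving Emaj.
Emaj: root E up a minor seventh → D, giving Dmaj.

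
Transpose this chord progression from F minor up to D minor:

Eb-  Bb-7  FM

C- G-7 DM

F minor up to D minor is a major sixth; each chord root moves by that interval while the quality stays the same.
Eb-: root Eb up a major sixth → C, giving C-.
Bb-7: root Bb up a major sixth → G, giving G-7.
FM: root F up a major sixth → D, giving DM.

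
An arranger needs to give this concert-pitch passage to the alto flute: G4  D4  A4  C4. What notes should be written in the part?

C5 G4 D5 F4

The alto flute sounds a perfect fourth below written, so the written part must be a perfect fourth above concert — transpose each note up.
G4 gives C5
D4 gives G4
A4 gives D5
C4 gives F4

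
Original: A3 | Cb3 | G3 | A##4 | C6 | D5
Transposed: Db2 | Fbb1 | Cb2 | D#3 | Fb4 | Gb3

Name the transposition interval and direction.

From A3 to Db2 is 12 letter names — a twelfth of some quality.
Db2 to A3 is 20 semitones, which makes it an augmented twelfth; the second version is lower, so the direction is down.
Checking another pair — D5 → Gb3 — gives the same interval.

down an augmented twelfth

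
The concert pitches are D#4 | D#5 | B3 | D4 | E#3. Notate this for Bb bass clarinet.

E#5 E#6 C#5 E5 F##4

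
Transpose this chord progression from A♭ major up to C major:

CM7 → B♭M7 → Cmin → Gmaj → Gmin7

EM7 DM7 Emin Bmaj Bmin7

A♭ major up to C major is a major third; each chord root moves by that interval while the quality stays the same.
CM7: root C up a major third → E, giving EM7.
B♭M7: root B♭ up a major third → D, giving DM7.
Cmin: root C up a major third → E, giving Emin.
Gmaj: root G up a major third → B, giving Bmaj.
Gmin7: root G up a major third → B, giving Bmin7.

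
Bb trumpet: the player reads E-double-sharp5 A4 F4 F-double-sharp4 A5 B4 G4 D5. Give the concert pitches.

D##5 G4 Eb4 E#4 G5 A4 F4 C5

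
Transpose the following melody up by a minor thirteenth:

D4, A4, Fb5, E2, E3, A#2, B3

Bb5 F6 Dbb7 C4 C5 F#4 G5

D4 up a minor thirteenth is Bb5.
A4: a thirteenth up reaches F, and 20 semitones makes it F6.
Fb5: a thirteenth up reaches D, and 20 semitones makes it Dbb7.
E2 up a minor thirteenth is C4.
A minor thirteenth up from E3 gives C5.
A minor thirteenth up from A#2 gives F#4.
B3: a thirteenth up reaches G, and 20 semitones makes it G5.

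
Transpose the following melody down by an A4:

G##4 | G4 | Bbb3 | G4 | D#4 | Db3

D#4 Db4 Fbb3 Db4 A3 Abb2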